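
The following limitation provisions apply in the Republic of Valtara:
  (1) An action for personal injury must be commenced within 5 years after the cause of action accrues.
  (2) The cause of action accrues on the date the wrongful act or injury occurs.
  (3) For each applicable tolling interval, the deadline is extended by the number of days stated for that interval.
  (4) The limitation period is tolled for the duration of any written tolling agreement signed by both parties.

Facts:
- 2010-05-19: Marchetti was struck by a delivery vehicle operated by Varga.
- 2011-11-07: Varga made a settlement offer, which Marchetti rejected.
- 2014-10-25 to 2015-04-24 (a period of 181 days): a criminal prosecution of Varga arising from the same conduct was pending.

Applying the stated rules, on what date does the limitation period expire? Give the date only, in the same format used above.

The limitation period began to run on 2010-05-19.
Adding the 5 years base period to 2010-05-19 gives a deadline of 2015-05-19, before any tolling.
No stated provision tolls the period for a criminal prosecution, so the interval from 2014-10-25 to 2015-04-24 has no effect on the deadline.
The other events in the timeline have no effect on the limitation period under the stated rules.

2015-05-19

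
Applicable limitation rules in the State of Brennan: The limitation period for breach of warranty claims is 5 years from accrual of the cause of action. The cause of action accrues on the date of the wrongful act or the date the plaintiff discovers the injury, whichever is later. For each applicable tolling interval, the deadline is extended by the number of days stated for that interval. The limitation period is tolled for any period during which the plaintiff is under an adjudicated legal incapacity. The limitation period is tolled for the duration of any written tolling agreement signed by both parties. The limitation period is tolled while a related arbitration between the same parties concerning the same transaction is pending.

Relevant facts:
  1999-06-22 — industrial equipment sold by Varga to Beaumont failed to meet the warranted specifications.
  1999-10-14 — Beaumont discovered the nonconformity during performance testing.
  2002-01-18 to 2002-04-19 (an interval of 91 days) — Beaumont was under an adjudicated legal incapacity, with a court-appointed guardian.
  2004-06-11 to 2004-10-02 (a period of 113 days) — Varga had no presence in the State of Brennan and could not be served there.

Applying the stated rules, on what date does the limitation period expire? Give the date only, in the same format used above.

The claim accrued on 1999-10-14 — the later of the 1999-06-22 act and the 1999-10-14 discovery.
Adding the 5 years base period to 1999-10-14 gives a deadline of 2004-10-14, before any tolling.
The plaintiff's legal incapacity from 2002-01-18 to 2002-04-19 tolled the period for 91 days, extending the deadline to 2005-01-13.
Although the defendant's absence ran from 2004-06-11 to 2004-10-02, the stated rules do not make that a tolling event, so it is disregarded.

2005-01-13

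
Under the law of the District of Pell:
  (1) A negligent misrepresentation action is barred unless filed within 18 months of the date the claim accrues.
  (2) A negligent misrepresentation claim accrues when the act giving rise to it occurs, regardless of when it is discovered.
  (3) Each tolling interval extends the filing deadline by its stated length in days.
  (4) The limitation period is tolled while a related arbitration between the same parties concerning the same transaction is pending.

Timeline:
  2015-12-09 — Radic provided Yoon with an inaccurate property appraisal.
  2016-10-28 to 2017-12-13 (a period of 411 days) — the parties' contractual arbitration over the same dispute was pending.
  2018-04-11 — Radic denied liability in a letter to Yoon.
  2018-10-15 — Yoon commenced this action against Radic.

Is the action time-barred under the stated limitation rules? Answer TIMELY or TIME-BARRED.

TIME-BARRED

The limitation period began to run on 2015-12-09.
The untolled deadline — 18 months after 2015-12-09 — is 2017-06-09.
Because the pending related arbitration ran from 2016-10-28 to 2017-12-13, the deadline is extended by 411 days to 2018-07-25.
Nothing else in the chronology tolls or restarts the period.
The 2018-10-15 filing falls after the 2018-07-25 deadline; the claim is time-barred.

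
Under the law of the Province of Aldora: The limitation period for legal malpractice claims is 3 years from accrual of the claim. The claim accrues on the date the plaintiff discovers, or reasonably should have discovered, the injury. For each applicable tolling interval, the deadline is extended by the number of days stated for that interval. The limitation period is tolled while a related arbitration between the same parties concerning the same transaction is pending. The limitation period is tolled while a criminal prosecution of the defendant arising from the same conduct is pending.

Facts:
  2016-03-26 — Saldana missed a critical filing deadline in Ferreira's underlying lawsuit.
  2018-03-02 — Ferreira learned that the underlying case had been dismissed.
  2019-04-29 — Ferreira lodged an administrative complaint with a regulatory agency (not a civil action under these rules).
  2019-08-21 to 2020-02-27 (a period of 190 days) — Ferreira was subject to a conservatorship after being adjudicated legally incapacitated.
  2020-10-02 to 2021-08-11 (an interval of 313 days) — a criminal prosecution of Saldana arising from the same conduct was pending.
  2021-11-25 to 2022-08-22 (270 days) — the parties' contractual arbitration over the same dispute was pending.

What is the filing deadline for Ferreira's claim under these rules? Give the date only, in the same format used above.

2022-10-06

The claim did not accrue until Ferreira discovered the injury on 2018-03-02; the 2016-03-26 act date does not start the clock under the stated rule.
Adding the 3 years base period to 2018-03-02 gives a deadline of 2021-03-02, before any tolling.
The pending criminal prosecution from 2020-10-02 to 2021-08-11 tolled the period for 313 days, extending the deadline to 2022-01-09.
Because the pending related arbitration ran from 2021-11-25 to 2022-08-22, the deadline is extended by 270 days to 2022-10-06.
Although the plaintiff's incapacity ran from 2019-08-21 to 2020-02-27, the stated rules do not make that a tolling event, so it is disregarded.
None of the other events listed affects the running of the period under the stated rules.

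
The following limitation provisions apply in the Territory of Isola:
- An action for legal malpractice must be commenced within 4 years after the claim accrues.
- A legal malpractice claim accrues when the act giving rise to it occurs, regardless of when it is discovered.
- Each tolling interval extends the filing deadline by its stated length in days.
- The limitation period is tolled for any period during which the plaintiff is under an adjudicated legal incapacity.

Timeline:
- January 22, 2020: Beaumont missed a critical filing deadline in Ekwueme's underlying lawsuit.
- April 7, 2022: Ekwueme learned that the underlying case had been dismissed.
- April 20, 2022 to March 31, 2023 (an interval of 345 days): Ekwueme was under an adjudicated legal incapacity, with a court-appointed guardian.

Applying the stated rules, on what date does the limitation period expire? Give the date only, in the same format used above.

Accrual is governed by the date of the act, so the period began to run on January 22, 2020; the later discovery on April 7, 2022 is irrelevant under the stated rule.
The untolled deadline — 4 years after January 22, 2020 — is January 22, 2024.
The plaintiff's legal incapacity from April 20, 2022 to March 31, 2023 tolled the period for 345 days, extending the deadline to January 1, 2025.

January 1, 2025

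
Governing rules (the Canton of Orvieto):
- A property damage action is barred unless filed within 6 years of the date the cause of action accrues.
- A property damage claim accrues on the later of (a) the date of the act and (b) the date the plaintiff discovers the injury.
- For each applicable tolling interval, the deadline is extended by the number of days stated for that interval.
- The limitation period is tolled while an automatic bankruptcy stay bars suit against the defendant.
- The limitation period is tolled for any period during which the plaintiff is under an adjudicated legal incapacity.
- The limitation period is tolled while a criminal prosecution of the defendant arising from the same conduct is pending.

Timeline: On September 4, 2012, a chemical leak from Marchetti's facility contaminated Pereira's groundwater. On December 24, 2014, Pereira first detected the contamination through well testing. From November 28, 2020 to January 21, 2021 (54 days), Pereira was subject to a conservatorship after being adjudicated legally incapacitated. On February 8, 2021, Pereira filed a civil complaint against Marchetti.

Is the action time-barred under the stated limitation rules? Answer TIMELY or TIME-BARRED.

The claim accrued on December 24, 2014 — the later of the September 4, 2012 act and the December 24, 2014 discovery.
The untolled deadline — 6 years after December 24, 2014 — is December 24, 2020.
The period was tolled for 54 days by the plaintiff's legal incapacity (November 28, 2020 to January 21, 2021), pushing the deadline to February 16, 2021.
Pereira filed on February 8, 2021, before the February 16, 2021 deadline, so the action is timely.

TIMELY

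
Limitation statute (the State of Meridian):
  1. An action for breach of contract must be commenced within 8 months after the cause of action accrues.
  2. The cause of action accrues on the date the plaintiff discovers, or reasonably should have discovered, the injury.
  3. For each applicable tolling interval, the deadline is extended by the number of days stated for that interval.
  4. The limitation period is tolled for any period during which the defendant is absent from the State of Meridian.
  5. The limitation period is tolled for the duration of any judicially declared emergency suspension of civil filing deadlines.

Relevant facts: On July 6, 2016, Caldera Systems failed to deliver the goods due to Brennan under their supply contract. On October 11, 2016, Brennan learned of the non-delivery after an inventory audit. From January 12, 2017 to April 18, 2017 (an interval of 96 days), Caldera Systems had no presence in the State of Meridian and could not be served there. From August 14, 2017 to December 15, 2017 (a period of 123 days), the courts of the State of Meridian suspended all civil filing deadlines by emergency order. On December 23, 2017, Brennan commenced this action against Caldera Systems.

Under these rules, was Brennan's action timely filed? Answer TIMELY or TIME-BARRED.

The claim did not accrue until Brennan discovered the injury on October 11, 2016; the July 6, 2016 act date does not start the clock under the stated rule.
The untolled deadline — 8 months after October 11, 2016 — is June 11, 2017.
The period was tolled for 96 days by the defendant's absence from the jurisdiction (January 12, 2017 to April 18, 2017), pushing the deadline to September 15, 2017.
The period was tolled for 123 days by the emergency suspension of filing deadlines (August 14, 2017 to December 15, 2017), pushing the deadline to January 16, 2018.
Brennan filed on December 23, 2017, before the January 16, 2018 deadline, so the action is timely.

TIMELY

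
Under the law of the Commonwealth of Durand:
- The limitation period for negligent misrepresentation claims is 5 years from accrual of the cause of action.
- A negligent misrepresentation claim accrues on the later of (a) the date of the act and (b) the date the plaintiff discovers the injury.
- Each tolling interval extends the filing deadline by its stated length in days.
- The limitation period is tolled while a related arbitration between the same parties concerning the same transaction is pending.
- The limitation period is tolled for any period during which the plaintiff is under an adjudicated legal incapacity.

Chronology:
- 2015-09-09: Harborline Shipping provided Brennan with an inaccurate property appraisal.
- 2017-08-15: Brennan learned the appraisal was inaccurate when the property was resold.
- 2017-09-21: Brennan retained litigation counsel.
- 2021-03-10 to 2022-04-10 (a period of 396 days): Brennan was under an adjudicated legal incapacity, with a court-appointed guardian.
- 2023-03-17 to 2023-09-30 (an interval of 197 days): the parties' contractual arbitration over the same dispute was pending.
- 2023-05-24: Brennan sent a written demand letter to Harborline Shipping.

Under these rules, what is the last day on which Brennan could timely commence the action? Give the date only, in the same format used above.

Because discovery on 2017-08-15 post-dates the 2015-09-09 act, accrual under the later-of rule falls on 2017-08-15.
The untolled deadline — 5 years after 2017-08-15 — is 2022-08-15.
The period was tolled for 396 days by the plaintiff's legal incapacity (2021-03-10 to 2022-04-10), pushing the deadline to 2023-09-15.
The pending related arbitration from 2023-03-17 to 2023-09-30 tolled the period for 197 days, extending the deadline to 2024-03-30.
None of the other events listed affects the running of the period under the stated rules.

2024-03-30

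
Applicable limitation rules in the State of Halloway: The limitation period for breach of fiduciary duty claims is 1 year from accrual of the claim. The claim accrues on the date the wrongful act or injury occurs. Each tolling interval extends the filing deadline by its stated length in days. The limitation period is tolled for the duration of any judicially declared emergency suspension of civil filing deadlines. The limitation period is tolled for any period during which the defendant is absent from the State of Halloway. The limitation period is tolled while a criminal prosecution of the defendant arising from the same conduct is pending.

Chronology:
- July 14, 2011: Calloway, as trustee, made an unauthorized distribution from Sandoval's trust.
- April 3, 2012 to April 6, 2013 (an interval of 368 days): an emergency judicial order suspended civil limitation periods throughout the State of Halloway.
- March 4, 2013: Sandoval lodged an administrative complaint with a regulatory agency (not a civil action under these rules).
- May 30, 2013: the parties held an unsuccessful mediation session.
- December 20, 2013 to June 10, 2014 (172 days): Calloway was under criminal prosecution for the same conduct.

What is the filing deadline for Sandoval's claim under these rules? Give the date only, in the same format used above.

July 17, 2013

The claim accrued on July 14, 2011, when the wrongful act occurred.
The untolled deadline — 1 year after July 14, 2011 — is July 14, 2012.
Because the emergency suspension of filing deadlines ran from April 3, 2012 to April 6, 2013, the deadline is extended by 368 days to July 17, 2013.
The pending criminal prosecution starting December 20, 2013 came too late — the period had run on July 17, 2013 — and so does not extend the deadline.
Nothing else in the chronology tolls or restarts the period.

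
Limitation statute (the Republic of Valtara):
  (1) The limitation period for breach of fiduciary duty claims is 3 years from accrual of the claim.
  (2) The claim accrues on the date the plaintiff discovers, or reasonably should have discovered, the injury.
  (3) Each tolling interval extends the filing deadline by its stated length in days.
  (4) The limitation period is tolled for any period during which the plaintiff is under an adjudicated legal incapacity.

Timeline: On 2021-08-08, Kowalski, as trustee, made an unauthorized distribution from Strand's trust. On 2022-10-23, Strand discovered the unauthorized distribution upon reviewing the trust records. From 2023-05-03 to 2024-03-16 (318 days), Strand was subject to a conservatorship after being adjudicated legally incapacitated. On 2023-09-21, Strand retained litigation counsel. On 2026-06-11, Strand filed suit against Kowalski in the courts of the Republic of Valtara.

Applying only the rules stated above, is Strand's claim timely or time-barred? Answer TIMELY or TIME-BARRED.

Under the discovery rule, the claim accrued on 2022-10-23, when Strand discovered the injury — not on the 2021-08-08 date of the underlying act.
3 years from 2022-10-23 is 2025-10-23.
The period was tolled for 318 days by the plaintiff's legal incapacity (2023-05-03 to 2024-03-16), pushing the deadline to 2026-09-06.
Nothing else in the chronology tolls or restarts the period.
Strand filed on 2026-06-11, before the 2026-09-06 deadline, so the action is timely.

TIMELY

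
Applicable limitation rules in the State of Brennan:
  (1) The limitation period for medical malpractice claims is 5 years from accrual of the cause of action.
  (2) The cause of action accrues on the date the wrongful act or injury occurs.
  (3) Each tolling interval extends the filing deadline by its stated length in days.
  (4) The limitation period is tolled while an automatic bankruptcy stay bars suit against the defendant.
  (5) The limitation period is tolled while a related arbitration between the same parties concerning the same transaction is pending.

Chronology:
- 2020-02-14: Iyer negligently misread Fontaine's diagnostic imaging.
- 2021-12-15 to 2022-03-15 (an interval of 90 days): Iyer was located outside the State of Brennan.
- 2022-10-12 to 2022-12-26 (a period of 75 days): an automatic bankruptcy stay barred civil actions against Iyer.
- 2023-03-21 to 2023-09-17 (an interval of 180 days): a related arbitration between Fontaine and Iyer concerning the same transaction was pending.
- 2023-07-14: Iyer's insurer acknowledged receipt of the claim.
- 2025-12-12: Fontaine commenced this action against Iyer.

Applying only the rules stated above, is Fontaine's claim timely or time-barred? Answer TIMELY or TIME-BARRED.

TIME-BARRED

The cause of action accrued on 2020-02-14, the date of the act.
5 years from 2020-02-14 is 2025-02-14.
The automatic bankruptcy stay from 2022-10-12 to 2022-12-26 tolled the period for 75 days, extending the deadline to 2025-04-30.
Because the pending related arbitration ran from 2023-03-21 to 2023-09-17, the deadline is extended by 180 days to 2025-10-27.
The defendant's absence from the jurisdiction from 2021-12-15 to 2022-03-15 does not toll the period, because no stated rule makes the defendant's absence a tolling event.
None of the other events listed affects the running of the period under the stated rules.
Filing on 2025-12-12 missed the 2025-10-27 deadline — the action is time-barred.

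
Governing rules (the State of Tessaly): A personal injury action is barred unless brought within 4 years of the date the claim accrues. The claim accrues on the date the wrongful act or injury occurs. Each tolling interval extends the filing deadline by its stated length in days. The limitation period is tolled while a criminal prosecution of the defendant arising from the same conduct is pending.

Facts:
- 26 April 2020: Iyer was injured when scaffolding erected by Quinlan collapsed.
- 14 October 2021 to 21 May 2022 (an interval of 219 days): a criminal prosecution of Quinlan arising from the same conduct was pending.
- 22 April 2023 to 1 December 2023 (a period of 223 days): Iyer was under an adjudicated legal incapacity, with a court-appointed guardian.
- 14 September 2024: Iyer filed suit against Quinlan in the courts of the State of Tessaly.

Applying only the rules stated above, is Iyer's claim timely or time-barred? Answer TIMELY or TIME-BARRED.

TIMELY

The claim accrued on 26 April 2020, the date of the act.
The untolled deadline — 4 years after 26 April 2020 — is 26 April 2024.
The period was tolled for 219 days by the pending criminal prosecution (14 October 2021 to 21 May 2022), pushing the deadline to 1 December 2024.
No stated provision tolls the period for the plaintiff's incapacity, so the interval from 22 April 2023 to 1 December 2023 has no effect on the deadline.
Iyer filed on 14 September 2024, before the 1 December 2024 deadline, so the action is timely.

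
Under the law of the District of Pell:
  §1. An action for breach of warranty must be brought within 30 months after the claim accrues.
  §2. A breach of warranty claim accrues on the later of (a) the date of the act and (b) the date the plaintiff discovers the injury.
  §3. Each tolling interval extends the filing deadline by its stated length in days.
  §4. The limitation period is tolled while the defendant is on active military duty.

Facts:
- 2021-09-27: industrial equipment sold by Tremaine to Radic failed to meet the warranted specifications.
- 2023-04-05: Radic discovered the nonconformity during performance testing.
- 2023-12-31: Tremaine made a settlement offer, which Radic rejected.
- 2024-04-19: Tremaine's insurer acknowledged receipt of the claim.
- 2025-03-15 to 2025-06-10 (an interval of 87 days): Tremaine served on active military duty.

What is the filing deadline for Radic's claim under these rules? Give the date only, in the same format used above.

2025-12-31

Taking the later of the act (2021-09-27) and discovery (2023-04-05), the claim accrued on 2023-04-05.
30 months from 2023-04-05 is 2025-10-05.
Because the defendant's active military service ran from 2025-03-15 to 2025-06-10, the deadline is extended by 87 days to 2025-12-31.
The other events in the timeline have no effect on the limitation period under the stated rules.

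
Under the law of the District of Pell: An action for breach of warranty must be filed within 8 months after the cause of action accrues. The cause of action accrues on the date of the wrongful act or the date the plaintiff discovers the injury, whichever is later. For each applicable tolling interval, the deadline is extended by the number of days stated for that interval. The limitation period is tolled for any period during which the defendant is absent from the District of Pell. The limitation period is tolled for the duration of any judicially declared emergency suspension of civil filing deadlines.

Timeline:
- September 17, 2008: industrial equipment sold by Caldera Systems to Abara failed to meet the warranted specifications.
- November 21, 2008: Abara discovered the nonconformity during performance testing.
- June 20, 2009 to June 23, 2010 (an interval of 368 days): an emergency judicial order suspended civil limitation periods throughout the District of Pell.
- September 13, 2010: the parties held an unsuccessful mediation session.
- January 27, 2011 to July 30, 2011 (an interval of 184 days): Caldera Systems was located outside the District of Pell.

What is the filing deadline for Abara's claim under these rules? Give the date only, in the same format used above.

July 24, 2010

Because discovery on November 21, 2008 post-dates the September 17, 2008 act, accrual under the later-of rule falls on November 21, 2008.
8 months from November 21, 2008 is July 21, 2009.
The emergency suspension of filing deadlines from June 20, 2009 to June 23, 2010 tolled the period for 368 days, extending the deadline to July 24, 2010.
The defendant's absence from the jurisdiction from January 27, 2011 to July 30, 2011 began after the period had already run on July 24, 2010, so it has no tolling effect.
None of the other events listed affects the running of the period under the stated rules.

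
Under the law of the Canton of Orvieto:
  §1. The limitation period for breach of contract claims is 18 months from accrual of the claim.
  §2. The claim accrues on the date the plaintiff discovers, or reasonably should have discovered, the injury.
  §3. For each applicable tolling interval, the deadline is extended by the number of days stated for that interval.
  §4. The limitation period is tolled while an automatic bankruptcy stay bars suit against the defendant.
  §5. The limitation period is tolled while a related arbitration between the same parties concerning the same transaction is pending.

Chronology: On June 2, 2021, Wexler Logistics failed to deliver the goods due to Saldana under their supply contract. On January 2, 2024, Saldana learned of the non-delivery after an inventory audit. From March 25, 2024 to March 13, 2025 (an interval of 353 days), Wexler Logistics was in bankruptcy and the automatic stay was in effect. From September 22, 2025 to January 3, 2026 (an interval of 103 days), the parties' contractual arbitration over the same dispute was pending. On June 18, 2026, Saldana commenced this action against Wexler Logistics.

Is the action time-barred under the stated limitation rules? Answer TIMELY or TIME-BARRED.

Under the discovery rule, the claim accrued on January 2, 2024, when Saldana discovered the injury — not on the June 2, 2021 date of the underlying act.
18 months from January 2, 2024 is July 2, 2025.
The automatic bankruptcy stay from March 25, 2024 to March 13, 2025 tolled the period for 353 days, extending the deadline to June 20, 2026.
The period was tolled for 103 days by the pending related arbitration (September 22, 2025 to January 3, 2026), pushing the deadline to October 1, 2026.
The June 18, 2026 filing precedes the October 1, 2026 deadline; the claim is timely.

TIMELY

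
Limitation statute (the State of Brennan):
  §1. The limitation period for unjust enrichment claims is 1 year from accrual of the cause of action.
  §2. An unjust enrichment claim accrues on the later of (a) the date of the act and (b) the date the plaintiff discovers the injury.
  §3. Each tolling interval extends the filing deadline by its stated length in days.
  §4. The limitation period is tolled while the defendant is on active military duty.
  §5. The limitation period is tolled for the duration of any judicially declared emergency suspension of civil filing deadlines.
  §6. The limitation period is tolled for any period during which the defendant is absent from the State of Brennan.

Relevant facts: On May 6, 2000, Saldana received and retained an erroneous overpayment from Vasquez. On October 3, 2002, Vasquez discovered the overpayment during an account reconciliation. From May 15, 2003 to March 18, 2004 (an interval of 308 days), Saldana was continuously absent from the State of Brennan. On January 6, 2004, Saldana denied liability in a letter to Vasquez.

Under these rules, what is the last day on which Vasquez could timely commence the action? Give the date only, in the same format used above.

August 6, 2004

Taking the later of the act (May 6, 2000) and discovery (October 3, 2002), the claim accrued on October 3, 2002.
1 year from October 3, 2002 is October 3, 2003.
The period was tolled for 308 days by the defendant's absence from the jurisdiction (May 15, 2003 to March 18, 2004), pushing the deadline to August 6, 2004.
Nothing else in the chronology tolls or restarts the period.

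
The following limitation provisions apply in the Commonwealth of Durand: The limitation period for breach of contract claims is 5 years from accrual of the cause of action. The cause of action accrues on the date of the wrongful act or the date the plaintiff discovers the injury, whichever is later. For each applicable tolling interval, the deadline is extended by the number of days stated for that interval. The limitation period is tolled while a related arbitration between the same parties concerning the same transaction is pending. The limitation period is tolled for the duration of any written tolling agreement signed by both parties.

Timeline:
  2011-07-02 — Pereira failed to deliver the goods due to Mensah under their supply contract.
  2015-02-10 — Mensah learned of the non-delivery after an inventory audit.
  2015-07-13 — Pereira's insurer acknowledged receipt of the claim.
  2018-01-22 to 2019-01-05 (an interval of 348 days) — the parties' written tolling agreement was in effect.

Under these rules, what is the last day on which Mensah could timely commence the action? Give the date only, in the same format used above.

Because discovery on 2015-02-10 post-dates the 2011-07-02 act, accrual under the later-of rule falls on 2015-02-10.
Adding the 5 years base period to 2015-02-10 gives a deadline of 2020-02-10, before any tolling.
The period was tolled for 348 days by the written tolling agreement (2018-01-22 to 2019-01-05), pushing the deadline to 2021-01-23.
Nothing else in the chronology tolls or restarts the period.

2021-01-23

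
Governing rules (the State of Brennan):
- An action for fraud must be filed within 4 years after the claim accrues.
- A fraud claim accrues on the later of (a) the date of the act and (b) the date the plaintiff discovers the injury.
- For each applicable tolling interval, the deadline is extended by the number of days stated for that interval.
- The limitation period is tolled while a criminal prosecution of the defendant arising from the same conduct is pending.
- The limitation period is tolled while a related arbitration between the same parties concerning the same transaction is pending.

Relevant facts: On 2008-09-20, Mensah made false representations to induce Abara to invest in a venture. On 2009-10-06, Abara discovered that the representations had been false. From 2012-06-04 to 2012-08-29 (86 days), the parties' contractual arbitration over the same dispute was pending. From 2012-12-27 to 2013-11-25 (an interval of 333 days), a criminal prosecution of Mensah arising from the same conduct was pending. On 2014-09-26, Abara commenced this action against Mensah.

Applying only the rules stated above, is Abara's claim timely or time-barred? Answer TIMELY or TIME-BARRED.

TIMELY

Taking the later of the act (2008-09-20) and discovery (2009-10-06), the claim accrued on 2009-10-06.
4 years from 2009-10-06 is 2013-10-06.
The period was tolled for 86 days by the pending related arbitration (2012-06-04 to 2012-08-29), pushing the deadline to 2013-12-31.
The period was tolled for 333 days by the pending criminal prosecution (2012-12-27 to 2013-11-25), pushing the deadline to 2014-11-29.
Abara filed on 2014-09-26, before the 2014-11-29 deadline, so the action is timely.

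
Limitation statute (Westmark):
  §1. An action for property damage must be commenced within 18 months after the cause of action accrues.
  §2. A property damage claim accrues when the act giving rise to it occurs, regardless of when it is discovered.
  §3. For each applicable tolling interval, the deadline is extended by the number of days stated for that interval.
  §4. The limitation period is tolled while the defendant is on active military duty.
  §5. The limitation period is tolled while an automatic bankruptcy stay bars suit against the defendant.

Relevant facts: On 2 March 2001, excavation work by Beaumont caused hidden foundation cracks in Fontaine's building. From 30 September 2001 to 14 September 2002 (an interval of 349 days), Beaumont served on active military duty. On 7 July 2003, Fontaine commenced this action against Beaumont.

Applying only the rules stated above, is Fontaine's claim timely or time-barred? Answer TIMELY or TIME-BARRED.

The claim accrued on 2 March 2001, when the wrongful act occurred.
Adding the 18 months base period to 2 March 2001 gives a deadline of 2 September 2002, before any tolling.
The defendant's active military service from 30 September 2001 to 14 September 2002 tolled the period for 349 days, extending the deadline to 17 August 2003.
Filing on 7 July 2003 beat the 17 August 2003 deadline — the action is timely.

TIMELY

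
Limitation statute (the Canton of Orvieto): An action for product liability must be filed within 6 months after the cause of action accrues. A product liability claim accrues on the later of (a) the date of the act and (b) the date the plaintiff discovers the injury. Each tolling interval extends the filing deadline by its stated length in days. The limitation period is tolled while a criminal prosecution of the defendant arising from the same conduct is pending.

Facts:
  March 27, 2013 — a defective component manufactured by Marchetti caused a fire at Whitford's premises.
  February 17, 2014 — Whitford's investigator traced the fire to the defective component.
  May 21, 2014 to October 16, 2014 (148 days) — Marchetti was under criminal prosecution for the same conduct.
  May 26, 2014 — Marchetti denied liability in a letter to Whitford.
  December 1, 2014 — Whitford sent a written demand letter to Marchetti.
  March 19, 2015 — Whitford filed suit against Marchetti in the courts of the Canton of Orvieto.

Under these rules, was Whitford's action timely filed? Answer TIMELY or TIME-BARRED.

TIME-BARRED

The claim accrued on February 17, 2014 — the later of the March 27, 2013 act and the February 17, 2014 discovery.
6 months from February 17, 2014 is August 17, 2014.
The pending criminal prosecution from May 21, 2014 to October 16, 2014 tolled the period for 148 days, extending the deadline to January 12, 2015.
None of the other events listed affects the running of the period under the stated rules.
Whitford filed on March 19, 2015, after the January 12, 2015 deadline, so the action is time-barred.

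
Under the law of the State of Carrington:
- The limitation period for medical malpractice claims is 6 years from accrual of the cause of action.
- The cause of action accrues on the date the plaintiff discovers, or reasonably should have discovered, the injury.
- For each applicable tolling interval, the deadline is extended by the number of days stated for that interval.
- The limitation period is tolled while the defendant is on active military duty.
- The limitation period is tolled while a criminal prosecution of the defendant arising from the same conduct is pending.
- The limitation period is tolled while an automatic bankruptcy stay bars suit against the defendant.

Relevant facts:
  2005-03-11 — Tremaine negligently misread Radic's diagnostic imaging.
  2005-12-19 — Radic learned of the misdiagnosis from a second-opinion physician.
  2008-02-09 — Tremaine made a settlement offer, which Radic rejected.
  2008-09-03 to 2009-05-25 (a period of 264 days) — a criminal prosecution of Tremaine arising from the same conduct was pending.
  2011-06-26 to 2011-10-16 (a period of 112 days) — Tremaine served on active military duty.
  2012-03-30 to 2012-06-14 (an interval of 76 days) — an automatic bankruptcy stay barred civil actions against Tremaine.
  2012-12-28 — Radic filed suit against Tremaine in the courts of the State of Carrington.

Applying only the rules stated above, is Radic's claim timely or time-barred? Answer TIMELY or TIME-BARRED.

TIMELY

The claim did not accrue until Radic discovered the injury on 2005-12-19; the 2005-03-11 act date does not start the clock under the stated rule.
6 years from 2005-12-19 is 2011-12-19.
The period was tolled for 264 days by the pending criminal prosecution (2008-09-03 to 2009-05-25), pushing the deadline to 2012-09-08.
The period was tolled for 112 days by the defendant's active military service (2011-06-26 to 2011-10-16), pushing the deadline to 2012-12-29.
Because the automatic bankruptcy stay ran from 2012-03-30 to 2012-06-14, the deadline is extended by 76 days to 2013-03-15.
The other events in the timeline have no effect on the limitation period under the stated rules.
Radic filed on 2012-12-28, before the 2013-03-15 deadline, so the action is timely.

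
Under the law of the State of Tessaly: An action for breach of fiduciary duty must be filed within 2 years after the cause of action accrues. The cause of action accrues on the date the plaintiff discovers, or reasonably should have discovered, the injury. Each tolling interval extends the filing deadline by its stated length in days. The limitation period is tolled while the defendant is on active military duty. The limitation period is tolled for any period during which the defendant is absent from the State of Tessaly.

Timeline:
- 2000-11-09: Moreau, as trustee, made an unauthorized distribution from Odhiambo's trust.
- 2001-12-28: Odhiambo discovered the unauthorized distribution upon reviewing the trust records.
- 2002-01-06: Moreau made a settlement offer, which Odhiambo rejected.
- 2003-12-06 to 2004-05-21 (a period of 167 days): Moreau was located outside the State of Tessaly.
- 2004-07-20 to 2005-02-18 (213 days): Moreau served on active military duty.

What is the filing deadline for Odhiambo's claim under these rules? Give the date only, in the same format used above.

2004-06-12

Under the discovery rule, the claim accrued on 2001-12-28, when Odhiambo discovered the injury — not on the 2000-11-09 date of the underlying act.
The untolled deadline — 2 years after 2001-12-28 — is 2003-12-28.
Because the defendant's absence from the jurisdiction ran from 2003-12-06 to 2004-05-21, the deadline is extended by 167 days to 2004-06-12.
The defendant's active military service from 2004-07-20 to 2005-02-18 began after the period had already run on 2004-06-12, so it has no tolling effect.
Nothing else in the chronology tolls or restarts the period.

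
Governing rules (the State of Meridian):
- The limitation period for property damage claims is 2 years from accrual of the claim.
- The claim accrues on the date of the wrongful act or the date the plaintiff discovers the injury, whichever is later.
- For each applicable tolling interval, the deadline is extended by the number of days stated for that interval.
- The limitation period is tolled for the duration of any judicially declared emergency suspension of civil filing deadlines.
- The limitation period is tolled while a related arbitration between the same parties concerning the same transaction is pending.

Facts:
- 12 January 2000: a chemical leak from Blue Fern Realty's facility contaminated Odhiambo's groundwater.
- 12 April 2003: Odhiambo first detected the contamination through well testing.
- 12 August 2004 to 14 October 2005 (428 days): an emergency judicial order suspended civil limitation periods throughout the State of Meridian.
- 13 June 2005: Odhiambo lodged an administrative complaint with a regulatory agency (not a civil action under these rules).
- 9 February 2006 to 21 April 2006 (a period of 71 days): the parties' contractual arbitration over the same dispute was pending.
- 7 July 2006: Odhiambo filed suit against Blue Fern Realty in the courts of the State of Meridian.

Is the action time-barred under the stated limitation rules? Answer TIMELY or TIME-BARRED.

The claim accrued on 12 April 2003 — the later of the 12 January 2000 act and the 12 April 2003 discovery.
Adding the 2 years base period to 12 April 2003 gives a deadline of 12 April 2005, before any tolling.
The period was tolled for 428 days by the emergency suspension of filing deadlines (12 August 2004 to 14 October 2005), pushing the deadline to 14 June 2006.
Because the pending related arbitration ran from 9 February 2006 to 21 April 2006, the deadline is extended by 71 days to 24 August 2006.
Nothing else in the chronology tolls or restarts the period.
The 7 July 2006 filing precedes the 24 August 2006 deadline; the claim is timely.

TIMELY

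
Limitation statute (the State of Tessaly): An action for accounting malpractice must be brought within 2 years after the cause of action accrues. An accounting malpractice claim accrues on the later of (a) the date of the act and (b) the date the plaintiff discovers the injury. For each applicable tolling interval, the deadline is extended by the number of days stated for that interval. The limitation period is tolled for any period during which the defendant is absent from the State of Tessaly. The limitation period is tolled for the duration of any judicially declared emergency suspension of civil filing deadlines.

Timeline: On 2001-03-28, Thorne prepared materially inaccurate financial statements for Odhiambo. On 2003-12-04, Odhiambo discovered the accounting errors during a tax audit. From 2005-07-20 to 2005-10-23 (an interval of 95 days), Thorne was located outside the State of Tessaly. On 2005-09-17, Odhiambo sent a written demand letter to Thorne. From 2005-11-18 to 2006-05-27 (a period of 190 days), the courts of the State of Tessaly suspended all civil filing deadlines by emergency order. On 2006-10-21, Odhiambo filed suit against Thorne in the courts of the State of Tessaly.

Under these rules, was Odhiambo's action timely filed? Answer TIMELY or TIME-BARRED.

TIME-BARRED

Taking the later of the act (2001-03-28) and discovery (2003-12-04), the claim accrued on 2003-12-04.
Adding the 2 years base period to 2003-12-04 gives a deadline of 2005-12-04, before any tolling.
Because the defendant's absence from the jurisdiction ran from 2005-07-20 to 2005-10-23, the deadline is extended by 95 days to 2006-03-09.
Because the emergency suspension of filing deadlines ran from 2005-11-18 to 2006-05-27, the deadline is extended by 190 days to 2006-09-15.
None of the other events listed affects the running of the period under the stated rules.
Odhiambo filed on 2006-10-21, after the 2006-09-15 deadline, so the action is time-barred.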